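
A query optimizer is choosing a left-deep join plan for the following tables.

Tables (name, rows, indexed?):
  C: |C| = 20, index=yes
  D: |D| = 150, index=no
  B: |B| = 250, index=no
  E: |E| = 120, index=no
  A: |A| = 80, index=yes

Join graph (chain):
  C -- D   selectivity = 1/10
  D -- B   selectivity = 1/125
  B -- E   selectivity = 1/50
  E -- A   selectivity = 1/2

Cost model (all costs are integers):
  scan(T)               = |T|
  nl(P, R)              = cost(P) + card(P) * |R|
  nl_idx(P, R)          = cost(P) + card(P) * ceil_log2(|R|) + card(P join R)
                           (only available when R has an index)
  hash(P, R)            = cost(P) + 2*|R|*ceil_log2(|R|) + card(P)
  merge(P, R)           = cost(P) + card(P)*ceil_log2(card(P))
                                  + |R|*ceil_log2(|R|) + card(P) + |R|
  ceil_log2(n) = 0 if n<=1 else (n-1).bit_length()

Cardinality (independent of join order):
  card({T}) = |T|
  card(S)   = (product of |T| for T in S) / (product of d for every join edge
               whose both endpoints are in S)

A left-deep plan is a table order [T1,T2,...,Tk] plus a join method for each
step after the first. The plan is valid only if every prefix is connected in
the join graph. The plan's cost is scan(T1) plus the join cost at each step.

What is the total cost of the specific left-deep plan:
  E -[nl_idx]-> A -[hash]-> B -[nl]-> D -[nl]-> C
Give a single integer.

step 1: scan E: cost=120, card=120
step 2: join A via nl_idx
    card(P join A) = 120*80/(2) = 4800
    cost = 120 + 120*7 + 4800 = 5760
step 3: join B via hash
    card(P join B) = 4800*250/(50) = 24000
    cost = 5760 + 2*250*8 + 4800 = 14560
step 4: join D via nl
    card(P join D) = 24000*150/(125) = 28800
    cost = 14560 + 24000*150 = 3614560
step 5: join C via nl
    card(P join C) = 28800*20/(10) = 57600
    cost = 3614560 + 28800*20 = 4190560

4190560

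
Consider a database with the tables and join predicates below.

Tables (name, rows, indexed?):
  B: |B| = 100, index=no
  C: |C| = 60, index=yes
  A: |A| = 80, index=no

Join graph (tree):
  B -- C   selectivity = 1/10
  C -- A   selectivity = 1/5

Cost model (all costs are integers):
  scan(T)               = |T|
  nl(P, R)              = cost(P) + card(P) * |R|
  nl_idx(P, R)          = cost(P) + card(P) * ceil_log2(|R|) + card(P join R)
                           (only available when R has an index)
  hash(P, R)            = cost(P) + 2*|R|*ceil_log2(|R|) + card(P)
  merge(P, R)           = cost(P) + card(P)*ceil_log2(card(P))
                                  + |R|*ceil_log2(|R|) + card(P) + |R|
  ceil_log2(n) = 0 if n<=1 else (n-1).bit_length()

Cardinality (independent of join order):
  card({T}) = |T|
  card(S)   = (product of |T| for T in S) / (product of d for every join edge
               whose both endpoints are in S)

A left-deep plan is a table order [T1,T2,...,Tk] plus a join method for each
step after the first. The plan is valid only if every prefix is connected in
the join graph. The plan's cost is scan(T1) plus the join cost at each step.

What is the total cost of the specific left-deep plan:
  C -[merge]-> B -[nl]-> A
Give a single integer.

step 1: scan C: cost=60, card=60
step 2: join B via merge
    card(P join B) = 60*100/(10) = 600
    cost = 60 + 60*6 + 100*7 + 60 + 100 = 1280
step 3: join A via nl
    card(P join A) = 600*80/(5) = 9600
    cost = 1280 + 600*80 = 49280

49280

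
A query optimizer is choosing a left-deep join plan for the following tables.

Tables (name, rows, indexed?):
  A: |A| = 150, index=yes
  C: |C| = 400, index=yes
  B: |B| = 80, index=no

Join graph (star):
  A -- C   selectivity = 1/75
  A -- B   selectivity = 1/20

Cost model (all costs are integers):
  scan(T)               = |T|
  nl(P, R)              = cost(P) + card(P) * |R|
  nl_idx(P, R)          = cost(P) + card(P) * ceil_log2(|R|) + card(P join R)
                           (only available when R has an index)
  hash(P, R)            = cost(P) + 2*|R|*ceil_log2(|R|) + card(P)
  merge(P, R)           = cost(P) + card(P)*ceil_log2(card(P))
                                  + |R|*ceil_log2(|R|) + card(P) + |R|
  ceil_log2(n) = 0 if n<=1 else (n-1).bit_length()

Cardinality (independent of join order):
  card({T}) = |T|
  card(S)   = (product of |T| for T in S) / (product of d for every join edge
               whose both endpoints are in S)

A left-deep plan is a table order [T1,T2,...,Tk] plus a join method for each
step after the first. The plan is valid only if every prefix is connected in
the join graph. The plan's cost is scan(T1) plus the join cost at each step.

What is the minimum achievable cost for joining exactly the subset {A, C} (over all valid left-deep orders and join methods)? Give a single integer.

2300

Selinger DP over subsets of {A,C}:
  {A}: scan cost=150, card=150
  {C}: scan cost=400, card=400
  {AC}: card=800; try (C,nl_idx)→2300, (A,hash)→3200, (A,nl_idx)→4400, (C,merge)→5500, (A,merge)→5750, (C,hash)→7500 …(+2); best=2300 via (C,nl_idx)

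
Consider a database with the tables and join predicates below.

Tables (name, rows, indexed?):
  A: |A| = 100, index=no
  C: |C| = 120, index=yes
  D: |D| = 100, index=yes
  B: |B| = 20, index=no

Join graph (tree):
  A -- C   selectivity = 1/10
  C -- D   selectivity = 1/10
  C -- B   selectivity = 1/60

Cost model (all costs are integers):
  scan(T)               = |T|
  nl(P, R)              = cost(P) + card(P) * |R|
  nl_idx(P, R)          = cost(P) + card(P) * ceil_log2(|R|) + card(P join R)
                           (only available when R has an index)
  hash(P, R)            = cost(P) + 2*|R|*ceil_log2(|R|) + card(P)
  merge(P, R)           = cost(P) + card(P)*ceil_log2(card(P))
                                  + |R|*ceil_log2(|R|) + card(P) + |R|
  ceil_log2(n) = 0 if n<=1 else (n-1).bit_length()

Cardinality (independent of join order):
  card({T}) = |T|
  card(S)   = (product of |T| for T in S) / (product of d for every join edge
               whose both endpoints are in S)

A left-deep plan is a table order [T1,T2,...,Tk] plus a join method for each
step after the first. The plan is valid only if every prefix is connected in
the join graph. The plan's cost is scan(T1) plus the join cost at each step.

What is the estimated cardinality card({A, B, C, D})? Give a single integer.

4000

Tables in S: A(100), B(20), C(120), D(100)
Edges inside S: A-C(d=10), C-D(d=10), C-B(d=60)
numerator = 100 * 20 * 120 * 100 = 24000000
denominator = 10 * 10 * 60 = 6000
card(S) = 24000000 / 6000 = 4000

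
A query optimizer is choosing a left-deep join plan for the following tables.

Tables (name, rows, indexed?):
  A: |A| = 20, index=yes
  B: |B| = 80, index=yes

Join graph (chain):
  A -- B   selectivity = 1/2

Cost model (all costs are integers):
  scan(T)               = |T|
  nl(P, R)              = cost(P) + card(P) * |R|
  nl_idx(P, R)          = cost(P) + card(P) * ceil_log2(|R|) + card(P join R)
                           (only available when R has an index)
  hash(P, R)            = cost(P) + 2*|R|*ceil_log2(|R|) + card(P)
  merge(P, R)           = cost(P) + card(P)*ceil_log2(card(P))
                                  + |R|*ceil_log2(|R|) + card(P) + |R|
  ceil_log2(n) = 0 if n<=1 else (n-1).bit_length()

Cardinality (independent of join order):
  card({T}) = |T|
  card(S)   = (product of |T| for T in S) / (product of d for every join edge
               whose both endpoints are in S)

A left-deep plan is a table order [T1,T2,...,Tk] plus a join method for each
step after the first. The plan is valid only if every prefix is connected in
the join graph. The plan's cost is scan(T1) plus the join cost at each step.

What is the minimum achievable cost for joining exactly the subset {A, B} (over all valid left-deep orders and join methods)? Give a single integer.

360

Selinger DP over subsets of {A,B}:
  {A}: scan cost=20, card=20
  {B}: scan cost=80, card=80
  {AB}: card=800; try (A,hash)→360, (B,merge)→780, (A,merge)→840, (B,nl_idx)→960, (B,hash)→1160, (A,nl_idx)→1280 …(+2); best=360 via (A,hash)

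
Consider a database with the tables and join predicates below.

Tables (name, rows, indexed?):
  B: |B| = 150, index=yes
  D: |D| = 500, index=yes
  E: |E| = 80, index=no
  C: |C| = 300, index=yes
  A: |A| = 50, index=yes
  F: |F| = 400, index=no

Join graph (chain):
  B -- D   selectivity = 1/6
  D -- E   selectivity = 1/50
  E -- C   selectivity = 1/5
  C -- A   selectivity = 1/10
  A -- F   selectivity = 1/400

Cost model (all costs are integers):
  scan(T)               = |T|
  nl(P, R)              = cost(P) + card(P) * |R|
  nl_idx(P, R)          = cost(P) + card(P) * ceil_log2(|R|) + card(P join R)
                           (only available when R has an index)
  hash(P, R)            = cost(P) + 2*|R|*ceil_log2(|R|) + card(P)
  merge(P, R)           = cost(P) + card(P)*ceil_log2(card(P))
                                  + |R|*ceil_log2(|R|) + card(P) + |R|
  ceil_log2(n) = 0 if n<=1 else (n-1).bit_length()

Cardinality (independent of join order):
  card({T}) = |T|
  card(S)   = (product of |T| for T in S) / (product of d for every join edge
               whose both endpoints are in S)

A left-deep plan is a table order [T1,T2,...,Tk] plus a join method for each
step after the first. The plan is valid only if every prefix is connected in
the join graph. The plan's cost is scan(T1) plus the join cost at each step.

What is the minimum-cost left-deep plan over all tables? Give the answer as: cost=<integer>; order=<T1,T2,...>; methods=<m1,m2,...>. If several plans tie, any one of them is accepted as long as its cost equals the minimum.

cost=281370; order=F,A,C,E,D,B; methods=hash,nl_idx,hash,hash,hash

Selinger DP (subsets sized 1..n):
  {B}: scan cost=150, card=150
  {D}: scan cost=500, card=500
  {E}: scan cost=80, card=80
  {C}: scan cost=300, card=300
  {A}: scan cost=50, card=50
  {F}: scan cost=400, card=400
  {BD}: card=12500; try (B,hash)→3400, (D,merge)→6500, (B,merge)→6850, (D,hash)→9300, (D,nl_idx)→14000, (B,nl_idx)→17000 …(+2); best=3400 via (B,hash)
  {DE}: card=800; try (D,nl_idx)→1600, (E,hash)→2120, (D,merge)→5720, (E,merge)→6140, (D,hash)→9160, (D,nl)→40080 …(+1); best=1600 via (D,nl_idx)
  {CE}: card=4800; try (E,hash)→1720, (C,merge)→3720, (E,merge)→3940, (C,hash)→5560, (C,nl_idx)→5600, (C,nl)→24080 …(+1); best=1720 via (E,hash)
  {AC}: card=1500; try (A,hash)→1200, (C,nl_idx)→2000, (C,merge)→3400, (A,nl_idx)→3600, (A,merge)→3650, (C,hash)→5500 …(+2); best=1200 via (A,hash)
  {AF}: card=50; try (A,hash)→1400, (A,nl_idx)→2850, (F,merge)→4400, (A,merge)→4750, (F,hash)→7300, (F,nl)→20050 …(+1); best=1400 via (A,hash)
  {BDE}: card=20000; try (B,hash)→4800, (B,merge)→11750, (E,hash)→17020, (B,nl_idx)→28000, (B,nl)→121600, (E,merge)→191540 …(+1); best=4800 via (B,hash)
  {CDE}: card=48000; try (C,hash)→7800, (C,merge)→13400, (D,hash)→15520, (C,nl_idx)→56800, (D,merge)→73920, (D,nl_idx)→92920 …(+2); best=7800 via (C,hash)
  {ACE}: card=24000; try (E,hash)→3820, (A,hash)→7120, (E,merge)→19840, (A,nl_idx)→54520, (A,merge)→69270, (E,nl)→121200 …(+1); best=3820 via (E,hash)
  {ACF}: card=1500; try (C,nl_idx)→3350, (C,merge)→4750, (C,hash)→6850, (F,hash)→9900, (C,nl)→16400, (F,merge)→23200 …(+1); best=3350 via (C,nl_idx)
  {BCDE}: card=1200000; try (C,hash)→30200, (B,hash)→58200, (C,merge)→327800, (B,merge)→825150, (C,nl_idx)→1384800, (B,nl_idx)→1591800 …(+2); best=30200 via (C,hash)
  {ACDE}: card=240000; try (D,hash)→36820, (A,hash)→56400, (D,merge)→392820, (D,nl_idx)→459820, (A,nl_idx)→535800, (A,merge)→824150 …(+2); best=36820 via (D,hash)
  {ACEF}: card=24000; try (E,hash)→5970, (E,merge)→21990, (F,hash)→35020, (E,nl)→123350, (F,merge)→391820, (F,nl)→9603820; best=5970 via (E,hash)
  {ABCDE}: card=6000000; try (B,hash)→279220, (A,hash)→1230800, (B,merge)→4598170, (B,nl_idx)→7956820, (A,nl_idx)→13230200, (A,merge)→26430550 …(+2); best=279220 via (B,hash)
  {ACDEF}: card=240000; try (D,hash)→38970, (F,hash)→284020, (D,merge)→394970, (D,nl_idx)→461970, (F,merge)→4600820, (D,nl)→12005970 …(+1); best=38970 via (D,hash)
  {ABCDEF}: card=6000000; try (B,hash)→281370, (B,merge)→4600320, (F,hash)→6286420, (B,nl_idx)→7958970, (B,nl)→36038970, (F,merge)→144283220 …(+1); best=281370 via (B,hash)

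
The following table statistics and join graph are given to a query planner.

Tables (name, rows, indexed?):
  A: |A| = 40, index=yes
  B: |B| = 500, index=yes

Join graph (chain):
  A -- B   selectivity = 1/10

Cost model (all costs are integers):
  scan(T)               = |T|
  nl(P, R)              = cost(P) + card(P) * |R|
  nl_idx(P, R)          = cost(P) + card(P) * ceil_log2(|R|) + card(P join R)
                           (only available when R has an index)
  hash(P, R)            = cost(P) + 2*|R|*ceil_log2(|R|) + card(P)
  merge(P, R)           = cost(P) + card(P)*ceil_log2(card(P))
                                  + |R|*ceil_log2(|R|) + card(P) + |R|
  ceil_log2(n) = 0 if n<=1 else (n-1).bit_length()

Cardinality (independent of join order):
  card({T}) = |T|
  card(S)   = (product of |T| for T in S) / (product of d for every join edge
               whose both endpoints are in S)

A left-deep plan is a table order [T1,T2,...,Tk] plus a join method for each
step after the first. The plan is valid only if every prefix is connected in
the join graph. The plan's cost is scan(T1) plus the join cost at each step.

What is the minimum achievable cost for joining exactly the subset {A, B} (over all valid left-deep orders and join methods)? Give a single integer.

1480

Selinger DP over subsets of {A,B}:
  {A}: scan cost=40, card=40
  {B}: scan cost=500, card=500
  {AB}: card=2000; try (A,hash)→1480, (B,nl_idx)→2400, (B,merge)→5320, (A,nl_idx)→5500, (A,merge)→5780, (B,hash)→9080 …(+2); best=1480 via (A,hash)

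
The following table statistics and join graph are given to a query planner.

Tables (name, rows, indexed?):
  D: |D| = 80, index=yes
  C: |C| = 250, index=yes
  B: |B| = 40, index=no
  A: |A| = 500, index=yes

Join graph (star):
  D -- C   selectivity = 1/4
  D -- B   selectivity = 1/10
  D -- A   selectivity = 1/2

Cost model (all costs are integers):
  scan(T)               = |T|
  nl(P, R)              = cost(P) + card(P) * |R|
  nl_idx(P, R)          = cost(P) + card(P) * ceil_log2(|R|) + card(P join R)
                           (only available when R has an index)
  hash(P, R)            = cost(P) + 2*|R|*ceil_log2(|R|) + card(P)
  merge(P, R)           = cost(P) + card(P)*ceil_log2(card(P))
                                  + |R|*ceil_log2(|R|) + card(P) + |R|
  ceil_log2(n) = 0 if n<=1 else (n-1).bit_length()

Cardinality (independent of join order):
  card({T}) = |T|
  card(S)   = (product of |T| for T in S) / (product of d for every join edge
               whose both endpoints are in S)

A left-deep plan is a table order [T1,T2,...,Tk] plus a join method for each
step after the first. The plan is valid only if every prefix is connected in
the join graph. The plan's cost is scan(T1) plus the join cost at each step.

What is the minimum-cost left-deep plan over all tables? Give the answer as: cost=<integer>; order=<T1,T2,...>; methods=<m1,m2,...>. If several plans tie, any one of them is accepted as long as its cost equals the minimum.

Selinger DP (subsets sized 1..n):
  {D}: scan cost=80, card=80
  {C}: scan cost=250, card=250
  {B}: scan cost=40, card=40
  {A}: scan cost=500, card=500
  {CD}: card=5000; try (D,hash)→1620, (C,merge)→2970, (D,merge)→3140, (C,hash)→4160, (C,nl_idx)→5720, (D,nl_idx)→7000 …(+2); best=1620 via (D,hash)
  {BD}: card=320; try (D,nl_idx)→640, (B,hash)→640, (D,merge)→960, (B,merge)→1000, (D,hash)→1200, (D,nl)→3240 …(+1); best=640 via (D,nl_idx)
  {AD}: card=20000; try (D,hash)→2120, (A,merge)→5720, (D,merge)→6140, (A,hash)→9160, (A,nl_idx)→20800, (D,nl_idx)→24000 …(+2); best=2120 via (D,hash)
  {BCD}: card=20000; try (C,hash)→4960, (C,merge)→6090, (B,hash)→7100, (C,nl_idx)→23200, (B,merge)→71900, (C,nl)→80640 …(+1); best=4960 via (C,hash)
  {ACD}: card=1250000; try (A,hash)→15620, (C,hash)→26120, (A,merge)→76620, (C,merge)→324370, (A,nl_idx)→1296620, (C,nl_idx)→1412120 …(+2); best=15620 via (A,hash)
  {ABD}: card=80000; try (A,merge)→8840, (A,hash)→9960, (B,hash)→22600, (A,nl_idx)→83520, (A,nl)→160640, (B,merge)→322400 …(+1); best=8840 via (A,merge)
  {ABCD}: card=5000000; try (A,hash)→33960, (C,hash)→92840, (A,merge)→329960, (B,hash)→1266100, (C,merge)→1451090, (A,nl_idx)→5184960 …(+5); best=33960 via (A,hash)

cost=33960; order=B,D,C,A; methods=nl_idx,hash,hash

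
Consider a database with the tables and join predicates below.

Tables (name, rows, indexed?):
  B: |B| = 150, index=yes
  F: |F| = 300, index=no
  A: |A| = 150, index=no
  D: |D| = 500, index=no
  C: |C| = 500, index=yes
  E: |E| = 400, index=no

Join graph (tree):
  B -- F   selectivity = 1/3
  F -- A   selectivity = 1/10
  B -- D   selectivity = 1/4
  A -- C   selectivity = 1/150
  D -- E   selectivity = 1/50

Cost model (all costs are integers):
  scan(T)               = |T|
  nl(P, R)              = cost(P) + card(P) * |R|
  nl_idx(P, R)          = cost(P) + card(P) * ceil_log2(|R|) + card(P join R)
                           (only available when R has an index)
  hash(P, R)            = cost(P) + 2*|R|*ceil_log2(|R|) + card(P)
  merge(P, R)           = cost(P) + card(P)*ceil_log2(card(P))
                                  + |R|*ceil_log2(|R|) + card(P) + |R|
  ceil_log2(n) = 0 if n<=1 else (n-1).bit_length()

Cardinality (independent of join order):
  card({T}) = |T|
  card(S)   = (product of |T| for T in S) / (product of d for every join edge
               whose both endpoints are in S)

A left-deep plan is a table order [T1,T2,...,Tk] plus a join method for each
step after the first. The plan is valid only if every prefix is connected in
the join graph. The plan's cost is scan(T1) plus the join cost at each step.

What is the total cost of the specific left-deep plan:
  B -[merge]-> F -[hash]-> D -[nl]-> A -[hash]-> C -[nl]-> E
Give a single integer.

step 1: scan B: cost=150, card=150
step 2: join F via merge
    card(P join F) = 150*300/(3) = 15000
    cost = 150 + 150*8 + 300*9 + 150 + 300 = 4500
step 3: join D via hash
    card(P join D) = 15000*500/(4) = 1875000
    cost = 4500 + 2*500*9 + 15000 = 28500
step 4: join A via nl
    card(P join A) = 1875000*150/(10) = 28125000
    cost = 28500 + 1875000*150 = 281278500
step 5: join C via hash
    card(P join C) = 28125000*500/(150) = 93750000
    cost = 281278500 + 2*500*9 + 28125000 = 309412500
step 6: join E via nl
    card(P join E) = 93750000*400/(50) = 750000000
    cost = 309412500 + 93750000*400 = 37809412500

37809412500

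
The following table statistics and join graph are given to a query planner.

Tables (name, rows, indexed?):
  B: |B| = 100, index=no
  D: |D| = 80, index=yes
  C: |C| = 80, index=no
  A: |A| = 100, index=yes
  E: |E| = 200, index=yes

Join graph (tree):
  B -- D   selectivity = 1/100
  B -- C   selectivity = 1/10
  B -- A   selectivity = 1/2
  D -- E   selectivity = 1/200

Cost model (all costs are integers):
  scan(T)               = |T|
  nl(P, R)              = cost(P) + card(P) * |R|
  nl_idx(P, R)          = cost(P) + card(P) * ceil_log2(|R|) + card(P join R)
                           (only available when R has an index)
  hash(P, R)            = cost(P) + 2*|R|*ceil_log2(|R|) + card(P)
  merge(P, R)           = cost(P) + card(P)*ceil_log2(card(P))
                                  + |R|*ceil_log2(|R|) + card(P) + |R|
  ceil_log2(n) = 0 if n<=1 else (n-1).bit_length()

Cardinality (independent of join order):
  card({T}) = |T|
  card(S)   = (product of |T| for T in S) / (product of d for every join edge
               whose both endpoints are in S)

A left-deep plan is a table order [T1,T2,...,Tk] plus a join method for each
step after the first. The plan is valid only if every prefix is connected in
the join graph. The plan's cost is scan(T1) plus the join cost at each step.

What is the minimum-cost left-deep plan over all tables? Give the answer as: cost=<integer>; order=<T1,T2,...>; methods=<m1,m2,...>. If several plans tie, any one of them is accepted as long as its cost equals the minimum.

Selinger DP (subsets sized 1..n):
  {B}: scan cost=100, card=100
  {D}: scan cost=80, card=80
  {C}: scan cost=80, card=80
  {A}: scan cost=100, card=100
  {E}: scan cost=200, card=200
  {BD}: card=80; try (D,nl_idx)→880, (D,hash)→1320, (B,merge)→1520, (D,merge)→1540, (B,hash)→1560, (B,nl)→8080 …(+1); best=880 via (D,nl_idx)
  {BC}: card=800; try (C,hash)→1320, (B,merge)→1520, (C,merge)→1540, (B,hash)→1560, (B,nl)→8080, (C,nl)→8100; best=1320 via (C,hash)
  {AB}: card=5000; try (B,hash)→1600, (A,hash)→1600, (B,merge)→1700, (A,merge)→1700, (A,nl_idx)→5800, (B,nl)→10100 …(+1); best=1600 via (B,hash)
  {DE}: card=80; try (E,nl_idx)→800, (D,hash)→1520, (D,nl_idx)→1680, (E,merge)→2520, (D,merge)→2640, (E,hash)→3360 …(+2); best=800 via (E,nl_idx)
  {BCD}: card=640; try (C,hash)→2080, (C,merge)→2160, (D,hash)→3240, (C,nl)→7280, (D,nl_idx)→7560, (D,merge)→10760 …(+1); best=2080 via (C,hash)
  {ABD}: card=4000; try (A,merge)→2320, (A,hash)→2360, (A,nl_idx)→5440, (D,hash)→7720, (A,nl)→8880, (D,nl_idx)→40600 …(+2); best=2320 via (A,merge)
  {BDE}: card=80; try (E,nl_idx)→1600, (B,merge)→2240, (B,hash)→2280, (E,merge)→3320, (E,hash)→4160, (B,nl)→8800 …(+1); best=1600 via (E,nl_idx)
  {ABC}: card=40000; try (A,hash)→3520, (C,hash)→7720, (A,merge)→10920, (A,nl_idx)→46920, (C,merge)→72240, (A,nl)→81320 …(+1); best=3520 via (A,hash)
  {ABCD}: card=32000; try (A,hash)→4120, (C,hash)→7440, (A,merge)→9920, (A,nl_idx)→38560, (D,hash)→44640, (C,merge)→54960 …(+5); best=4120 via (A,hash)
  {BCDE}: card=640; try (C,hash)→2800, (C,merge)→2880, (E,hash)→5920, (E,nl_idx)→7840, (C,nl)→8000, (E,merge)→10920 …(+1); best=2800 via (C,hash)
  {ABDE}: card=4000; try (A,merge)→3040, (A,hash)→3080, (A,nl_idx)→6160, (E,hash)→9520, (A,nl)→9600, (E,nl_idx)→38320 …(+2); best=3040 via (A,merge)
  {ABCDE}: card=32000; try (A,hash)→4840, (C,hash)→8160, (A,merge)→10640, (A,nl_idx)→39280, (E,hash)→39320, (C,merge)→55680 …(+5); best=4840 via (A,hash)

cost=4840; order=B,D,E,C,A; methods=nl_idx,nl_idx,hash,hash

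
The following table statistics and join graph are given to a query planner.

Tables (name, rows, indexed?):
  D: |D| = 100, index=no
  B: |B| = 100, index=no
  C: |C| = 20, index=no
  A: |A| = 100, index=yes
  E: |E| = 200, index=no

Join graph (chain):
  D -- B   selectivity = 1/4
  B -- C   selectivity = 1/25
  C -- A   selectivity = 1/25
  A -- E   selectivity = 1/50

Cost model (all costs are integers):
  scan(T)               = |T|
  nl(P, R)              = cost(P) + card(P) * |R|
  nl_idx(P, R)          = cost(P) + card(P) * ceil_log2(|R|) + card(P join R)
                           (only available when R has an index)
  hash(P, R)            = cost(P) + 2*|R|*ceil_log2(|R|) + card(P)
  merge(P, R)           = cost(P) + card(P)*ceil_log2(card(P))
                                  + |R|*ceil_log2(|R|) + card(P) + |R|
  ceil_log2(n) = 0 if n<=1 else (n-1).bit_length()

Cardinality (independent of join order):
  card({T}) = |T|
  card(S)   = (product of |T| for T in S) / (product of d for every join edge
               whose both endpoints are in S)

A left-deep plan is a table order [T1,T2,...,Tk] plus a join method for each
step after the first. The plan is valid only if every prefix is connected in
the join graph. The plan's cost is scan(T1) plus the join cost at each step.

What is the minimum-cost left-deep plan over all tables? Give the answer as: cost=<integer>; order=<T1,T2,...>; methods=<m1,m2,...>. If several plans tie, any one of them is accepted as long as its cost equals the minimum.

Selinger DP (subsets sized 1..n):
  {D}: scan cost=100, card=100
  {B}: scan cost=100, card=100
  {C}: scan cost=20, card=20
  {A}: scan cost=100, card=100
  {E}: scan cost=200, card=200
  {BD}: card=2500; try (D,hash)→1600, (B,hash)→1600, (D,merge)→1700, (B,merge)→1700, (D,nl)→10100, (B,nl)→10100; best=1600 via (D,hash)
  {BC}: card=80; try (C,hash)→400, (B,merge)→940, (C,merge)→1020, (B,hash)→1440, (B,nl)→2020, (C,nl)→2100; best=400 via (C,hash)
  {AC}: card=80; try (A,nl_idx)→240, (C,hash)→400, (A,merge)→940, (C,merge)→1020, (A,hash)→1440, (A,nl)→2020 …(+1); best=240 via (A,nl_idx)
  {AE}: card=400; try (A,hash)→1800, (A,nl_idx)→2000, (E,merge)→2700, (A,merge)→2800, (E,hash)→3400, (E,nl)→20100 …(+1); best=1800 via (A,hash)
  {BCD}: card=2000; try (D,merge)→1840, (D,hash)→1880, (C,hash)→4300, (D,nl)→8400, (C,merge)→34220, (C,nl)→51600; best=1840 via (D,merge)
  {ABC}: card=320; try (A,nl_idx)→1280, (B,merge)→1680, (B,hash)→1720, (A,merge)→1840, (A,hash)→1880, (B,nl)→8240 …(+1); best=1280 via (A,nl_idx)
  {ACE}: card=320; try (C,hash)→2400, (E,merge)→2680, (E,hash)→3520, (C,merge)→5920, (C,nl)→9800, (E,nl)→16240; best=2400 via (C,hash)
  {ABCD}: card=8000; try (D,hash)→3000, (A,hash)→5240, (D,merge)→5280, (A,nl_idx)→23840, (A,merge)→26640, (D,nl)→33280 …(+1); best=3000 via (D,hash)
  {ABCE}: card=1280; try (B,hash)→4120, (E,hash)→4800, (E,merge)→6280, (B,merge)→6400, (B,nl)→34400, (E,nl)→65280; best=4120 via (B,hash)
  {ABCDE}: card=32000; try (D,hash)→6800, (E,hash)→14200, (D,merge)→20280, (E,merge)→116800, (D,nl)→132120, (E,nl)→1603000; best=6800 via (D,hash)

cost=6800; order=E,A,C,B,D; methods=hash,hash,hash,hash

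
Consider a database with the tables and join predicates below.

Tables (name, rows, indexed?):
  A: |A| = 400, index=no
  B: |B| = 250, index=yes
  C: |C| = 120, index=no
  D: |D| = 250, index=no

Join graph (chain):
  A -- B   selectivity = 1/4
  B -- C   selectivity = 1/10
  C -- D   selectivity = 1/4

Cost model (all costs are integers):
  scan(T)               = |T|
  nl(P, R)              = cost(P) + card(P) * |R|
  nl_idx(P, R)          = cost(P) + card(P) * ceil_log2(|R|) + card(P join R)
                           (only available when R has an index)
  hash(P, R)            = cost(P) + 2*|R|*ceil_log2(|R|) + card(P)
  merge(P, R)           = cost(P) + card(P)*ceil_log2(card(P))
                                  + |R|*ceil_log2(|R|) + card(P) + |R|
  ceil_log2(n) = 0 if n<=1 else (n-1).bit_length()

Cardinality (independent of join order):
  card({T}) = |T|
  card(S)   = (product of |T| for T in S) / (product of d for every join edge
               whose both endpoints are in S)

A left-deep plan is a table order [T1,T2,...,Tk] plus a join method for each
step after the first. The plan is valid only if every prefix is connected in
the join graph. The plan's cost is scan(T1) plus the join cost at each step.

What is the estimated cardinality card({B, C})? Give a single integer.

3000

Tables in S: B(250), C(120)
Edges inside S: B-C(d=10)
numerator = 250 * 120 = 30000
denominator = 10 = 10
card(S) = 30000 / 10 = 3000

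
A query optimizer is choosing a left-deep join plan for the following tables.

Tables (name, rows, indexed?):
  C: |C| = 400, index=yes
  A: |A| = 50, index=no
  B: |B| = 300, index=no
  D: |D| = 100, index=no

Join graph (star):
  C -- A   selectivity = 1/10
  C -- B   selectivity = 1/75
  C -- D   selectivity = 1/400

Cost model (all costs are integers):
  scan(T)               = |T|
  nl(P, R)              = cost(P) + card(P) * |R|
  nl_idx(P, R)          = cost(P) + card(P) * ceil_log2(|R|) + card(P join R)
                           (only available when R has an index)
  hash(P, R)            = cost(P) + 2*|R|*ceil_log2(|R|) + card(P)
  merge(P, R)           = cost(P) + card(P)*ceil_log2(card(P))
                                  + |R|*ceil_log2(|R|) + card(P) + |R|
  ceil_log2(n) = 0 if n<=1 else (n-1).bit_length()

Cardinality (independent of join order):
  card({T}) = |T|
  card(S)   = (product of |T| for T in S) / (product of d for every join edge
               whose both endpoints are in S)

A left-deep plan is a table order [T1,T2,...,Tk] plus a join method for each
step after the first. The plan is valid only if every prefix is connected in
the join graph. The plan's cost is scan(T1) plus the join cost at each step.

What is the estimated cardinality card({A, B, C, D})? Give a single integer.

Tables in S: A(50), B(300), C(400), D(100)
Edges inside S: C-A(d=10), C-B(d=75), C-D(d=400)
numerator = 50 * 300 * 400 * 100 = 600000000
denominator = 10 * 75 * 400 = 300000
card(S) = 600000000 / 300000 = 2000

2000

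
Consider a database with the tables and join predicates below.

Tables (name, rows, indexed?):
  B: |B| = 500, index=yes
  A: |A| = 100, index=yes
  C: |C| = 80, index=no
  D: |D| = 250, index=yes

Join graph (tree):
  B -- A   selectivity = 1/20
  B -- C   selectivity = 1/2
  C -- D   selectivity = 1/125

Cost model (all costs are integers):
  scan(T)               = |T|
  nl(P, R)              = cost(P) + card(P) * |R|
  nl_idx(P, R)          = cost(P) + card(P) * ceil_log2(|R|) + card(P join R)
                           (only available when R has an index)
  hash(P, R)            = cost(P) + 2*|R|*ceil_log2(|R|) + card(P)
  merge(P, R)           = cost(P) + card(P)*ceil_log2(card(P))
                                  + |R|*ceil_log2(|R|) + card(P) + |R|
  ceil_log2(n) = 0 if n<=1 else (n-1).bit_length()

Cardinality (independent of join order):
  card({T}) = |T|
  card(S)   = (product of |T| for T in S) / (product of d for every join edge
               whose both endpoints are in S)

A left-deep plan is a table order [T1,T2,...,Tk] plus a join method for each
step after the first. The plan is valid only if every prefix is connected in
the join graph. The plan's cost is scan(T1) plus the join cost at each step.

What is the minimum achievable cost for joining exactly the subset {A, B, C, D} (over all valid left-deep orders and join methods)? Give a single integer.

48720

Selinger DP over subsets of {A,B,C,D}:
  {B}: scan cost=500, card=500
  {A}: scan cost=100, card=100
  {C}: scan cost=80, card=80
  {D}: scan cost=250, card=250
  {AB}: card=2500; try (A,hash)→2400, (B,nl_idx)→3500, (B,merge)→5900, (A,merge)→6300, (A,nl_idx)→6500, (B,hash)→9200 …(+2); best=2400 via (A,hash)
  {BC}: card=20000; try (C,hash)→2120, (B,merge)→5720, (C,merge)→6140, (B,hash)→9160, (B,nl_idx)→20800, (B,nl)→40080 …(+1); best=2120 via (C,hash)
  {CD}: card=160; try (D,nl_idx)→880, (C,hash)→1620, (D,merge)→2970, (C,merge)→3140, (D,hash)→4160, (D,nl)→20080 …(+1); best=880 via (D,nl_idx)
  {ABC}: card=100000; try (C,hash)→6020, (A,hash)→23520, (C,merge)→35540, (C,nl)→202400, (A,nl_idx)→242120, (A,merge)→322920 …(+1); best=6020 via (C,hash)
  {BCD}: card=40000; try (B,merge)→7320, (B,hash)→10040, (D,hash)→26120, (B,nl_idx)→42320, (B,nl)→80880, (D,nl_idx)→202120 …(+2); best=7320 via (B,merge)
  {ABCD}: card=200000; try (A,hash)→48720, (D,hash)→110020, (A,nl_idx)→487320, (A,merge)→688120, (D,nl_idx)→1006020, (D,merge)→1808270 …(+2); best=48720 via (A,hash)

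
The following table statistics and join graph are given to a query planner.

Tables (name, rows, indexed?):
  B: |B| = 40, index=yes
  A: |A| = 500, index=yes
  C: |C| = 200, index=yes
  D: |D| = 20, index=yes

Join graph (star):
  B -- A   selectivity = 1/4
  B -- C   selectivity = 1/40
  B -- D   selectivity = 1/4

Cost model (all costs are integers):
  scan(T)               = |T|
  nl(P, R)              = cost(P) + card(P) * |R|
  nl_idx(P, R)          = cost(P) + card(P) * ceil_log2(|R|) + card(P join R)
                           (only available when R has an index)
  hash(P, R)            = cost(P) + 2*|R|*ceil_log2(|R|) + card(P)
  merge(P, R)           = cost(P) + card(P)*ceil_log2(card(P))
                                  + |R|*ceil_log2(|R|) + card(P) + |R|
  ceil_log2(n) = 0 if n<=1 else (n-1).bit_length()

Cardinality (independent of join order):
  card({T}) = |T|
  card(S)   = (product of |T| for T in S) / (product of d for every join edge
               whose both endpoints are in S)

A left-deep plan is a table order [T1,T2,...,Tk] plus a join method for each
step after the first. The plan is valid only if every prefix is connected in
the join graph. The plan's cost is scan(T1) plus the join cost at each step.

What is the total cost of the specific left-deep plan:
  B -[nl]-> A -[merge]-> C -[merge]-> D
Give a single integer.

491960

step 1: scan B: cost=40, card=40
step 2: join A via nl
    card(P join A) = 40*500/(4) = 5000
    cost = 40 + 40*500 = 20040
step 3: join C via merge
    card(P join C) = 5000*200/(40) = 25000
    cost = 20040 + 5000*13 + 200*8 + 5000 + 200 = 91840
step 4: join D via merge
    card(P join D) = 25000*20/(4) = 125000
    cost = 91840 + 25000*15 + 20*5 + 25000 + 20 = 491960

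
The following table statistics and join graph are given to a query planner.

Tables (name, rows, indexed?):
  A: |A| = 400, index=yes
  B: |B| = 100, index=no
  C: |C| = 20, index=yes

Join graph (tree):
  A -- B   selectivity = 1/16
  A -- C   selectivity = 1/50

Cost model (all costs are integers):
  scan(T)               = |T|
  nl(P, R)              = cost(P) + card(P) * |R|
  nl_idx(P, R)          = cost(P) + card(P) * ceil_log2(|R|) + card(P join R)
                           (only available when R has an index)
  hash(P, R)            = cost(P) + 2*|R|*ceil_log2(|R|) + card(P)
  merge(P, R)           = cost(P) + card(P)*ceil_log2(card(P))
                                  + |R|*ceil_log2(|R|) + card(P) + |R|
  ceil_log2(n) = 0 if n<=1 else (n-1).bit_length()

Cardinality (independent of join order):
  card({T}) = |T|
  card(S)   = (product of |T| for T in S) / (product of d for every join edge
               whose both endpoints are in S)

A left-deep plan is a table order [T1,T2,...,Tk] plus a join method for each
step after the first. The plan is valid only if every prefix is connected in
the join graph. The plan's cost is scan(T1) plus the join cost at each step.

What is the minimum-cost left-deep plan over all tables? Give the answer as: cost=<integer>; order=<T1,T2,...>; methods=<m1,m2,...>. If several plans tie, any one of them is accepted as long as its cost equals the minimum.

Selinger DP (subsets sized 1..n):
  {A}: scan cost=400, card=400
  {B}: scan cost=100, card=100
  {C}: scan cost=20, card=20
  {AB}: card=2500; try (B,hash)→2200, (A,nl_idx)→3500, (A,merge)→4900, (B,merge)→5200, (A,hash)→7400, (A,nl)→40100 …(+1); best=2200 via (B,hash)
  {AC}: card=160; try (A,nl_idx)→360, (C,hash)→1000, (C,nl_idx)→2560, (A,merge)→4140, (C,merge)→4520, (A,hash)→7240 …(+2); best=360 via (A,nl_idx)
  {ABC}: card=1000; try (B,hash)→1920, (B,merge)→2600, (C,hash)→4900, (C,nl_idx)→15700, (B,nl)→16360, (C,merge)→34820 …(+1); best=1920 via (B,hash)

cost=1920; order=C,A,B; methods=nl_idx,hash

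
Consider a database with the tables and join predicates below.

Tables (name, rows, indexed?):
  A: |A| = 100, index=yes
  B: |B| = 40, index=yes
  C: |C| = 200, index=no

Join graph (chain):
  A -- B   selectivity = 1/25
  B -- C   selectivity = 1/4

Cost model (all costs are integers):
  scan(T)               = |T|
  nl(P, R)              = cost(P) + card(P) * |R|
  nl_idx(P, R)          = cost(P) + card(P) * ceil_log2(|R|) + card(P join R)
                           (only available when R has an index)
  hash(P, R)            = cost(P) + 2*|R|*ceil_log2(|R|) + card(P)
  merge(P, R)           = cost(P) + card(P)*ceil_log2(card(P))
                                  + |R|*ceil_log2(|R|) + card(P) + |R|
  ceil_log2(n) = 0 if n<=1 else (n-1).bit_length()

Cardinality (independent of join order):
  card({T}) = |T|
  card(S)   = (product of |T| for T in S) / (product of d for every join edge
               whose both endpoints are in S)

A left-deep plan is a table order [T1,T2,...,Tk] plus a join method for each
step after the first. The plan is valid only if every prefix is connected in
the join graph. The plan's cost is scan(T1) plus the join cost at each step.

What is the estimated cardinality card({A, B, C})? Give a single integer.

Tables in S: A(100), B(40), C(200)
Edges inside S: A-B(d=25), B-C(d=4)
numerator = 100 * 40 * 200 = 800000
denominator = 25 * 4 = 100
card(S) = 800000 / 100 = 8000

8000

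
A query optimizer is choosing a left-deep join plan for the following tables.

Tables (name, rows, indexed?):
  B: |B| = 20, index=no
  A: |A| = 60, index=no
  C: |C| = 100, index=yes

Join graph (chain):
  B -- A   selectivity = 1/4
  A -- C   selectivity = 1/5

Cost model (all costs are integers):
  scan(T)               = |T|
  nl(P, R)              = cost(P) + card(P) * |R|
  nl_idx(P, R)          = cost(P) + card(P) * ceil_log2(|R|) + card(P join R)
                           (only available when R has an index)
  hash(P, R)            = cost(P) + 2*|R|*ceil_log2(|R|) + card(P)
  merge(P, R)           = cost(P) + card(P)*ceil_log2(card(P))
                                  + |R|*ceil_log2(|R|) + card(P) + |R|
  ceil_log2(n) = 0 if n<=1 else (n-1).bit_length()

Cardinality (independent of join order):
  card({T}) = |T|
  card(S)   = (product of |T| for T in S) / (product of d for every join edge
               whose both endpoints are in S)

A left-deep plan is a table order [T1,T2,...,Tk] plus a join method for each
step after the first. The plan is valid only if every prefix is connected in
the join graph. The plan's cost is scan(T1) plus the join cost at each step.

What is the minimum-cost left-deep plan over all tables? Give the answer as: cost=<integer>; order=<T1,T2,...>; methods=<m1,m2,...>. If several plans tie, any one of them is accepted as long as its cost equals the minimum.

cost=2020; order=A,B,C; methods=hash,hash

Selinger DP (subsets sized 1..n):
  {B}: scan cost=20, card=20
  {A}: scan cost=60, card=60
  {C}: scan cost=100, card=100
  {AB}: card=300; try (B,hash)→320, (A,merge)→560, (B,merge)→600, (A,hash)→760, (A,nl)→1220, (B,nl)→1260; best=320 via (B,hash)
  {AC}: card=1200; try (A,hash)→920, (C,merge)→1280, (A,merge)→1320, (C,hash)→1520, (C,nl_idx)→1680, (C,nl)→6060 …(+1); best=920 via (A,hash)
  {ABC}: card=6000; try (C,hash)→2020, (B,hash)→2320, (C,merge)→4120, (C,nl_idx)→8420, (B,merge)→15440, (B,nl)→24920 …(+1); best=2020 via (C,hash)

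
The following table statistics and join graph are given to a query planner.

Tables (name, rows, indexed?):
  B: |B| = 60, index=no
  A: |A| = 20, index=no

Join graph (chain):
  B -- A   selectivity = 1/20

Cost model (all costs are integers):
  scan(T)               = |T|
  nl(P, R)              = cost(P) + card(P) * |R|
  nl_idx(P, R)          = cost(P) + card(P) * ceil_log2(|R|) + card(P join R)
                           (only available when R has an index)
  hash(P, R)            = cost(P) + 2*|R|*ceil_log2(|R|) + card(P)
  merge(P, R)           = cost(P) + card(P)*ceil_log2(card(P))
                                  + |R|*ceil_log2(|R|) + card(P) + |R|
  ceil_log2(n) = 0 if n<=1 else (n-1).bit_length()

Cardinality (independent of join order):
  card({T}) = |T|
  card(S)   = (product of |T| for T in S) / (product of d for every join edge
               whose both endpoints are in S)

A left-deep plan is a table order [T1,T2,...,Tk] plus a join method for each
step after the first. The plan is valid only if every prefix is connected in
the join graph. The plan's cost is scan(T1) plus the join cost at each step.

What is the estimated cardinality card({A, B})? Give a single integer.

60

Tables in S: A(20), B(60)
Edges inside S: B-A(d=20)
numerator = 20 * 60 = 1200
denominator = 20 = 20
card(S) = 1200 / 20 = 60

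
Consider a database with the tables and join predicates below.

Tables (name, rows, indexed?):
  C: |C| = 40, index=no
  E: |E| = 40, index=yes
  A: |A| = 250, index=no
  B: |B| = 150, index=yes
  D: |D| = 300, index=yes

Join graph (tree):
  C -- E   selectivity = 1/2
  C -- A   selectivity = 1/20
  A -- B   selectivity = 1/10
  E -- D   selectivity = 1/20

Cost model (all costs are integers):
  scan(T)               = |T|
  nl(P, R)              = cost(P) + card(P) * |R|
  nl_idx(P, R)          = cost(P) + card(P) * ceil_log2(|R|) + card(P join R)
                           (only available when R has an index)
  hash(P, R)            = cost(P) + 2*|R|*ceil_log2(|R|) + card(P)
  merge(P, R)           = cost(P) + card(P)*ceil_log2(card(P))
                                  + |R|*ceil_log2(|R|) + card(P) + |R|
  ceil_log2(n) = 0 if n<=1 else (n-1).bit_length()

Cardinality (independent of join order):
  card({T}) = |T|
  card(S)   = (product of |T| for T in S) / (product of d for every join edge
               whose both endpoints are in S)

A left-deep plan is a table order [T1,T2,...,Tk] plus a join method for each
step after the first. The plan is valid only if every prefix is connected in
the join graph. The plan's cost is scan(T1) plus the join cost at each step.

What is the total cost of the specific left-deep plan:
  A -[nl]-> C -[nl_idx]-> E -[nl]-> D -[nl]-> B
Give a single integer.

25523250

step 1: scan A: cost=250, card=250
step 2: join C via nl
    card(P join C) = 250*40/(20) = 500
    cost = 250 + 250*40 = 10250
step 3: join E via nl_idx
    card(P join E) = 500*40/(2) = 10000
    cost = 10250 + 500*6 + 10000 = 23250
step 4: join D via nl
    card(P join D) = 10000*300/(20) = 150000
    cost = 23250 + 10000*300 = 3023250
step 5: join B via nl
    card(P join B) = 150000*150/(10) = 2250000
    cost = 3023250 + 150000*150 = 25523250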